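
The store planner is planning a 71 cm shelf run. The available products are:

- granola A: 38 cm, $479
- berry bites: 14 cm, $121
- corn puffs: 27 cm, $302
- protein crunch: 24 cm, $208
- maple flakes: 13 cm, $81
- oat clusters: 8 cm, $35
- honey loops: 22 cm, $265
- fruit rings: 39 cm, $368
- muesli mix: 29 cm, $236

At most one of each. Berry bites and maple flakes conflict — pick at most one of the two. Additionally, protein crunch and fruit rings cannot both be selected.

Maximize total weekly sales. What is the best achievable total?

Ranking by ratio (weekly sales/cm): granola A 12.61, honey loops 12.05, corn puffs 11.19.
Taking the top-ratio products first gives granola A + oat clusters + honey loops for 779 (68 cm).
The 30 cm tied up in oat clusters and honey loops is better spent on corn puffs — total rises to 781 (65 cm).
That's the maximum — no feasible swap from here does better than 781.

781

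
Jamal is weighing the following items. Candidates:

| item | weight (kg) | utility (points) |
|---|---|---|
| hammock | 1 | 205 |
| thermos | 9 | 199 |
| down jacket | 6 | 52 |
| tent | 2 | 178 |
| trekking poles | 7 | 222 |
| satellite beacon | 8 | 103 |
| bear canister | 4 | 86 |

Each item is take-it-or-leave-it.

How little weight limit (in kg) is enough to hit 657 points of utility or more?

14

Need the lightest bundle worth ≥ 657.
hammock + tent + trekking poles + bear canister: 691 utility at 14 kg.
No combination under 14 kg hits 657.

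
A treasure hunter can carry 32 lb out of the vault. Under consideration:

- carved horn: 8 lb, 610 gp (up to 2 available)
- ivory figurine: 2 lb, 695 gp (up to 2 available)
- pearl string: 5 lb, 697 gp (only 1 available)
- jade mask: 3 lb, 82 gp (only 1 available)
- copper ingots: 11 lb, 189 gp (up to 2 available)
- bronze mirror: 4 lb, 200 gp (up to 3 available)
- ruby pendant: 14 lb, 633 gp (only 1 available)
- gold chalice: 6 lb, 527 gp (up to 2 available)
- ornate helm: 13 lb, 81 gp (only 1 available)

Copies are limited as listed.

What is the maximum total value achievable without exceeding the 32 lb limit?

3834

Greedy by ratio would take carved horn + 2×ivory figurine + pearl string + jade mask + 2×gold chalice: 32 lb used, total 3833.
The 9 lb tied up in jade mask and gold chalice is better spent on carved horn — total rises to 3834 (31 lb).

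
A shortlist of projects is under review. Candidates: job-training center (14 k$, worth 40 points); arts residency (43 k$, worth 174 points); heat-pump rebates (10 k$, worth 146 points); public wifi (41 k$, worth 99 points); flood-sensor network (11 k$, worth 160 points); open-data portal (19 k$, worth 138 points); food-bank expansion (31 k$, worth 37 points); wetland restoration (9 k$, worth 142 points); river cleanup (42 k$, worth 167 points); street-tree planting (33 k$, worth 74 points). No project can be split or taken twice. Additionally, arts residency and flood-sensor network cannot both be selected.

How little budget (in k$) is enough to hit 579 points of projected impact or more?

Need the lightest bundle worth ≥ 579.
heat-pump rebates + flood-sensor network + open-data portal + wetland restoration reaches 586 using 49 k$.
No combination under 49 k$ hits 579.

49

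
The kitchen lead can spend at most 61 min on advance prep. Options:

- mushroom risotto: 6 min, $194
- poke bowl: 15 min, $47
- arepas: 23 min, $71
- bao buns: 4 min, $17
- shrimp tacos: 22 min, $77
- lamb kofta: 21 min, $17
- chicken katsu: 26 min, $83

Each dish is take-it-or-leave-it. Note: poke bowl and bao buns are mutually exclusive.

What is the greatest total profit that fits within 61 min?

Ranking by ratio (profit/min): mushroom risotto 32.33, bao buns 4.25, shrimp tacos 3.50, chicken katsu 3.19.
Best packing: mushroom risotto + bao buns + shrimp tacos + chicken katsu — 58 min, 371 total.

371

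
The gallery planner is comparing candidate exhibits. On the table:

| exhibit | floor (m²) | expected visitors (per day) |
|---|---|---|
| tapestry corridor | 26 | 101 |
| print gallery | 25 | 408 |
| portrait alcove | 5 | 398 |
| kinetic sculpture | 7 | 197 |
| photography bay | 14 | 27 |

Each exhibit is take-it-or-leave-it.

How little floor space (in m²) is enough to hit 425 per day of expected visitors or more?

Minimise m² subject to total expected visitors ≥ 425.
portrait alcove + kinetic sculpture: 595 expected visitors at 12 m².
No combination under 12 m² hits 425.

12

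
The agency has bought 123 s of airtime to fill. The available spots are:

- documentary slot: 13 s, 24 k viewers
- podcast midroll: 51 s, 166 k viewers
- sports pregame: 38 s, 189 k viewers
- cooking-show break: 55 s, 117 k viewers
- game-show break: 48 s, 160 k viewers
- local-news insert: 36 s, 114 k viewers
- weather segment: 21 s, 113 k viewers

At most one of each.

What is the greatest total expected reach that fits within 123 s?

By expected reach per s: weather segment 5.38, sports pregame 4.97, game-show break 3.33 lead.
Taking the top-ratio spots first gives documentary slot + sports pregame + game-show break + weather segment for 486 (120 s).
Replace game-show break with podcast midroll: the trade gains 6 net, giving 492 at 123 s.
An exhaustive check of the 128 subsets confirms 492.

492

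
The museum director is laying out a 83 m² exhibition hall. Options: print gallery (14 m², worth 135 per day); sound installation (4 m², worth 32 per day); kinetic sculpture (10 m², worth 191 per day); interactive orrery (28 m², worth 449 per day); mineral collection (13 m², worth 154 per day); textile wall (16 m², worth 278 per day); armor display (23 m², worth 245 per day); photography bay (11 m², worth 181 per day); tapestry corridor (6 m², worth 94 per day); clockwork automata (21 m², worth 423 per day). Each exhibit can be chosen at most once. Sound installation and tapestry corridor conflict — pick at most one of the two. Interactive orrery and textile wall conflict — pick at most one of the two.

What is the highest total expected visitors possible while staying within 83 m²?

Density check — clockwork automata 20.14, kinetic sculpture 19.10, textile wall 17.38, photography bay 16.45 are the best per m².
Taking kinetic sculpture + interactive orrery + mineral collection + photography bay + clockwork automata: 83 m² used, 1398 in expected visitors.
An exhaustive check of the 1024 subsets confirms 1398.

1398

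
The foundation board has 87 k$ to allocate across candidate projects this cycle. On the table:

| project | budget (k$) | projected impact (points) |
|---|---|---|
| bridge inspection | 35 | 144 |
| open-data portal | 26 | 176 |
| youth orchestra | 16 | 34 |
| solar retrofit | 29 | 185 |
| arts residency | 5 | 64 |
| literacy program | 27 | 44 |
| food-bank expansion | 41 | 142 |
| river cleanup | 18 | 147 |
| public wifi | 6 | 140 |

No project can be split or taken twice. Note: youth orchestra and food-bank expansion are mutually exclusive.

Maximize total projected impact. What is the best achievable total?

712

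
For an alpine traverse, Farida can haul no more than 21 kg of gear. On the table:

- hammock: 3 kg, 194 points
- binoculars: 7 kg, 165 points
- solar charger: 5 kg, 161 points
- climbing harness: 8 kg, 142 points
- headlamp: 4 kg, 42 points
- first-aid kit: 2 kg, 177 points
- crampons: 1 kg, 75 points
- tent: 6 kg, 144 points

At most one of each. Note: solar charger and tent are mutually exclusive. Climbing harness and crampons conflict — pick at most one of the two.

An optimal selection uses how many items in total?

Best achievable utility is 772.
hammock + binoculars + solar charger + first-aid kit + crampons hits 772 at 18 kg.
Any selection reaching 772 contains exactly 5 items.

5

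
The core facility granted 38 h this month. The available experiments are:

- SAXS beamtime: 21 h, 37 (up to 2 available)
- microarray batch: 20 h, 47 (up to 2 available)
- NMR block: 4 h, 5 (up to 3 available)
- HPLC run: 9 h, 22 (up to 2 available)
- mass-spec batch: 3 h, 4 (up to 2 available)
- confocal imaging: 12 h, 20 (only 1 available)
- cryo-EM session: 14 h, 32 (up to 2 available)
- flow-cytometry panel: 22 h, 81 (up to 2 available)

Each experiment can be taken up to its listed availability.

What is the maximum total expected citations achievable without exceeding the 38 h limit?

By expected citations per h: flow-cytometry panel 3.68, HPLC run 2.44, microarray batch 2.35 lead.
A density-first pass picks HPLC run + 2×mass-spec batch + flow-cytometry panel — 111 at 37 h.
The 15 h tied up in HPLC run and 2×mass-spec batch is better spent on cryo-EM session — total rises to 113 (36 h).
Every other selection either busts 38 h or exceeds an availability limit or fails to beat 113.

113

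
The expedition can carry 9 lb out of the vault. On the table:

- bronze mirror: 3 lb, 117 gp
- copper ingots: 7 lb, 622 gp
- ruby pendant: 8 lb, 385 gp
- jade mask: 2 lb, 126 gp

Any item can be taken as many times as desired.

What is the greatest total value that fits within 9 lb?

748

The ratio ordering already packs tightly: copper ingots + jade mask, 9 lb, 748.
That's the maximum — no swap from here does better than 748.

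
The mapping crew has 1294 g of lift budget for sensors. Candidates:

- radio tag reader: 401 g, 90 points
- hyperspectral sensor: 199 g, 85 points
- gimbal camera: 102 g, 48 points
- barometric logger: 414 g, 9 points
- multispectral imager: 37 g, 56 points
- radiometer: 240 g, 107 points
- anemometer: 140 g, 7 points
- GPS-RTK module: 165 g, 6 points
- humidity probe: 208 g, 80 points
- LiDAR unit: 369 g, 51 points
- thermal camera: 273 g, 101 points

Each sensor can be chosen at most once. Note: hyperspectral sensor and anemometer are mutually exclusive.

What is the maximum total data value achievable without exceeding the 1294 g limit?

487

Radio tag reader + hyperspectral sensor + gimbal camera + multispectral imager + radiometer + thermal camera uses 1252 of the 1294 g and totals 487.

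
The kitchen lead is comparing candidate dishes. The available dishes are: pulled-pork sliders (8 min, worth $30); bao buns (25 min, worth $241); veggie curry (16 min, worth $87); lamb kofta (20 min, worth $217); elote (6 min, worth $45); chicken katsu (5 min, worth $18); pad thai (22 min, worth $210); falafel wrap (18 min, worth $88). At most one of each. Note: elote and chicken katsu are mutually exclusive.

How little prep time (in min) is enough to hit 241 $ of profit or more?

25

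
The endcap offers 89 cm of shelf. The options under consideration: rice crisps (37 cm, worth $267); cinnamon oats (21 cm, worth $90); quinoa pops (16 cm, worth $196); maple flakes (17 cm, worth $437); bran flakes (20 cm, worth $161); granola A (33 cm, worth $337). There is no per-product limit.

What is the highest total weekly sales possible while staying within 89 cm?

Taking 5×maple flakes: 85 cm used, 2185 in weekly sales.

2185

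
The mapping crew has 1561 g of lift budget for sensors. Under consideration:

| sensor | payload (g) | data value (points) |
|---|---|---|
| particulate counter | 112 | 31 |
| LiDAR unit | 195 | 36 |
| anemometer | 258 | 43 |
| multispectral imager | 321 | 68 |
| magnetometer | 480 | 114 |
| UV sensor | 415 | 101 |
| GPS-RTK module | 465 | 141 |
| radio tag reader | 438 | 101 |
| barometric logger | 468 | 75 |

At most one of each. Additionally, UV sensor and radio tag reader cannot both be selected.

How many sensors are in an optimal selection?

Optimal total is 392.
For example LiDAR unit + magnetometer + UV sensor + GPS-RTK module achieves it, using 1555 g.
All optima have 4 sensors.

4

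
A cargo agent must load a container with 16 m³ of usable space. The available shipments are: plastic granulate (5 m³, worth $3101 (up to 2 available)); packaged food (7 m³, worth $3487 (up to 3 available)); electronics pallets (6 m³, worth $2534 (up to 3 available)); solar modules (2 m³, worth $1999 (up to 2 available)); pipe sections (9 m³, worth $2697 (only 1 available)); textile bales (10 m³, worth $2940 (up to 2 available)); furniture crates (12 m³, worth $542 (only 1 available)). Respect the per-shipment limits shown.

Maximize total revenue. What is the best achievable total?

Greedy by ratio would take 2×plastic granulate + 2×solar modules: 14 m³ used, total 10200.
Replace plastic granulate with packaged food: the trade gains 386 net, giving 10586 at 16 m³.
Nothing else within 16 m³ beats 10586.

10586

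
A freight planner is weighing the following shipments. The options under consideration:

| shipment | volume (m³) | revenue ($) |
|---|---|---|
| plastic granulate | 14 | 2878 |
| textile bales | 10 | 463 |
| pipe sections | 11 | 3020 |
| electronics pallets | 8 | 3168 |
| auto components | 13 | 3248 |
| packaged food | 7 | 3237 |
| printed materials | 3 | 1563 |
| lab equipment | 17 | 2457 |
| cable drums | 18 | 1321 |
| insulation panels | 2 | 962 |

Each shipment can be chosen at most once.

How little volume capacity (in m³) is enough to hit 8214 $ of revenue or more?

20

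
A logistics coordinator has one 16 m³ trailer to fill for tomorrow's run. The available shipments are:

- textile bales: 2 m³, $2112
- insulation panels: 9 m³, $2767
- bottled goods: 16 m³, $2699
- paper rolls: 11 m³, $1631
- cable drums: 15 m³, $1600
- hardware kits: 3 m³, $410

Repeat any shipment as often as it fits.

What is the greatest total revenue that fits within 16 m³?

16896

Ranking by ratio (revenue/m³): textile bales 1056.00, insulation panels 307.44, bottled goods 168.69, paper rolls 148.27.
Taking 8×textile bales: 16 m³ used, 16896 in revenue.
That's the maximum — no swap from here does better than 16896.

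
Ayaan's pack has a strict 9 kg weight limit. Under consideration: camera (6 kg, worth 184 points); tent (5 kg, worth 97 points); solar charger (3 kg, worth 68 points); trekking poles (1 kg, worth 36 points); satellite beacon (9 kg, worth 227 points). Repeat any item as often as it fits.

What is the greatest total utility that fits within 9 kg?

9×trekking poles uses 9 of the 9 kg and totals 324.
That's the maximum — no swap from here does better than 324.

324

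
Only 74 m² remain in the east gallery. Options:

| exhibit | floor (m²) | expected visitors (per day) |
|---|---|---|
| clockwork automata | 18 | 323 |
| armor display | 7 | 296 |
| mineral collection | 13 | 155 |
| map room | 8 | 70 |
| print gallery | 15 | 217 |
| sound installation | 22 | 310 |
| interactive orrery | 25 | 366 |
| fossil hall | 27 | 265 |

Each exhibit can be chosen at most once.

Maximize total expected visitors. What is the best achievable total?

1295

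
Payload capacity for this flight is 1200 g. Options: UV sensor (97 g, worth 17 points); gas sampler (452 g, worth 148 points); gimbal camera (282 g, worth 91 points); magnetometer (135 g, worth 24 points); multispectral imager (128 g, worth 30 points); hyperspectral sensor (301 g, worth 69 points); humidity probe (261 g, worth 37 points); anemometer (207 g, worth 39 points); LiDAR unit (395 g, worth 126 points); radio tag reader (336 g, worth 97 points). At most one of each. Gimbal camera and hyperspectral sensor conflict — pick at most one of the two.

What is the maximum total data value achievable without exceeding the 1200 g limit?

Filling by ratio: gas sampler + gimbal camera + LiDAR unit for 365, with 71 g left unused.
Dropping gimbal camera frees 282 g; slotting in radio tag reader (336 g) lifts the total to 371 at 1183 g.
Runner-up gas sampler + gimbal camera + multispectral imager + radio tag reader tops out at 366.

371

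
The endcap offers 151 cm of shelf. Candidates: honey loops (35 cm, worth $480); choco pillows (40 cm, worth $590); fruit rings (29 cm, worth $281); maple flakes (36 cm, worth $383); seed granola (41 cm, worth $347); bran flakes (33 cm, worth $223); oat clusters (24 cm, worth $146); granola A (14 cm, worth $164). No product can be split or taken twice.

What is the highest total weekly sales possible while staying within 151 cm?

Taking honey loops + choco pillows + maple flakes + oat clusters + granola A: 149 cm used, 1763 in weekly sales.
The spare 2 cm is too small for any remaining product, and no exchange beats 1763.

1763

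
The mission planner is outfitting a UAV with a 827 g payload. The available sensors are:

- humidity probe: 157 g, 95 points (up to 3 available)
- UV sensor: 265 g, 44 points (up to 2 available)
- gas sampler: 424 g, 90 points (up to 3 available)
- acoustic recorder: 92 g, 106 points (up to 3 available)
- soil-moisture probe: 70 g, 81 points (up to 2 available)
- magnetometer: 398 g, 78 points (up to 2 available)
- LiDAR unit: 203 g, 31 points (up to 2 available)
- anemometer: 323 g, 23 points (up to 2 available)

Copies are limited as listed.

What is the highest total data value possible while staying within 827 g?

684

Greedy by ratio would take 2×humidity probe + 3×acoustic recorder + 2×soil-moisture probe: 730 g used, total 670.
The 70 g tied up in soil-moisture probe is better spent on humidity probe — total rises to 684 (817 g).
Nothing else within 827 g beats 684.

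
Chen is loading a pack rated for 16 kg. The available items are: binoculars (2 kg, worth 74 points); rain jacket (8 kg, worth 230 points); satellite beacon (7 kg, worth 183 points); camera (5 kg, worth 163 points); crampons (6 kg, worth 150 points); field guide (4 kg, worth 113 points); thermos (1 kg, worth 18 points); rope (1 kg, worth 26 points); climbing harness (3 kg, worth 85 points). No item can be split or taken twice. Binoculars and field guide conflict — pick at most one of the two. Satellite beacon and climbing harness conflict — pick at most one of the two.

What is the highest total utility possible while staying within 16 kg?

493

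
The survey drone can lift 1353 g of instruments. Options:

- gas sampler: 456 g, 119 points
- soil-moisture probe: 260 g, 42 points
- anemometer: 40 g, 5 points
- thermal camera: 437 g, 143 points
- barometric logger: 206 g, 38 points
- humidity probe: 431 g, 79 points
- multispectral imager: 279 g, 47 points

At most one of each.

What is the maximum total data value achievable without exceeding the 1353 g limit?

341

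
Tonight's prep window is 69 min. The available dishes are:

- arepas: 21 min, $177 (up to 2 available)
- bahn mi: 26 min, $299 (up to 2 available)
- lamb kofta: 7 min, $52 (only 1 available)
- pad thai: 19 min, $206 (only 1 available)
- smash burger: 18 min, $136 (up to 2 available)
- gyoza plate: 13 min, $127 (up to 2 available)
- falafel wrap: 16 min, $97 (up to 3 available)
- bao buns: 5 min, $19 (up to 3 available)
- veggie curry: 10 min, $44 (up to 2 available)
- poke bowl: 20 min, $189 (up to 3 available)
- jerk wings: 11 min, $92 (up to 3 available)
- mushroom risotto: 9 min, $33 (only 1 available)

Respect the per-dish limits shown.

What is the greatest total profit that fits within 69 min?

2×bahn mi + gyoza plate uses 65 of the 69 min and totals 725.
No other feasible combination exceeds 725.

725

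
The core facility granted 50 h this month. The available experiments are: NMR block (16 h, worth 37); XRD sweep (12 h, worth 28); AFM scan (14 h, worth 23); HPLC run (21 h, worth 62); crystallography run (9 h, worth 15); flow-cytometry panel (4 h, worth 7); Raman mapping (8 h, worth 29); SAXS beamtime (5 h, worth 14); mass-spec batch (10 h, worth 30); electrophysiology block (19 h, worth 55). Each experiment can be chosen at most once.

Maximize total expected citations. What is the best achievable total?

Ranking by ratio (expected citations/h): Raman mapping 3.62, mass-spec batch 3.00, HPLC run 2.95, electrophysiology block 2.89.
Greedy by ratio would take HPLC run + flow-cytometry panel + Raman mapping + SAXS beamtime + mass-spec batch: 48 h used, total 142.
Replace flow-cytometry panel and Raman mapping and SAXS beamtime with electrophysiology block: the trade gains 5 net, giving 147 at 50 h.

147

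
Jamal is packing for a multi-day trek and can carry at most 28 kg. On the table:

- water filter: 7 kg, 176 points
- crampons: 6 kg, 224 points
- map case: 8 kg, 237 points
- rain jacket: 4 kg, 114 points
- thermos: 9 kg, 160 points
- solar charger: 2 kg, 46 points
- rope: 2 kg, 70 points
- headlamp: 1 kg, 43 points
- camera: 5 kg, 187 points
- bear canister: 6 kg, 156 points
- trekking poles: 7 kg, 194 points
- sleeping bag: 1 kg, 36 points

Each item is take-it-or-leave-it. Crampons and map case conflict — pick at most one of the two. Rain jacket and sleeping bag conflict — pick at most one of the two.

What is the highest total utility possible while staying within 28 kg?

Taking crampons + rope + headlamp + camera + bear canister + trekking poles + sleeping bag: 28 kg used, 910 in utility.
Next best is water filter + crampons + rope + headlamp + camera + trekking poles at 894 (28 kg) — short by 16.

910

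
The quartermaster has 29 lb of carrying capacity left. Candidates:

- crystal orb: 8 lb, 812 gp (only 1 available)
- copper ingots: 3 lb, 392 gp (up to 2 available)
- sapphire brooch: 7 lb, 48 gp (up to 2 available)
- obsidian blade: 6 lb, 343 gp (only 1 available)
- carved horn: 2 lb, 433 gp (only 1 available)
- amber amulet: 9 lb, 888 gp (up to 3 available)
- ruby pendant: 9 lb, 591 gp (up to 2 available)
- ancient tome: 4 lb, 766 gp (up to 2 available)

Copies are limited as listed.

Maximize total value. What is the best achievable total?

3741

By value per lb: carved horn 216.50, ancient tome 191.50, copper ingots 130.67, crystal orb 101.50 lead.
A density-first pass picks crystal orb + 2×copper ingots + carved horn + 2×ancient tome — 3561 at 24 lb.
Dropping crystal orb and 2×copper ingots frees 14 lb; slotting in 2×amber amulet (18 lb) lifts the total to 3741 at 28 lb.
No other feasible combination exceeds 3741.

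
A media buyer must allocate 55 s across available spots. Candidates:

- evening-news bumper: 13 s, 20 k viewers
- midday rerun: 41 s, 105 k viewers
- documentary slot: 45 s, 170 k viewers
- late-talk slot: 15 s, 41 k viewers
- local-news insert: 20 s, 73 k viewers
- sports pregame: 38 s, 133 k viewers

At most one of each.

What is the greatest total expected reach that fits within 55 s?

Density check — documentary slot 3.78, local-news insert 3.65, sports pregame 3.50 are the best per s.
Filling by ratio: documentary slot for 170, with 10 s left unused.
The 45 s tied up in documentary slot is better spent on late-talk slot + sports pregame — total rises to 174 (53 s).

174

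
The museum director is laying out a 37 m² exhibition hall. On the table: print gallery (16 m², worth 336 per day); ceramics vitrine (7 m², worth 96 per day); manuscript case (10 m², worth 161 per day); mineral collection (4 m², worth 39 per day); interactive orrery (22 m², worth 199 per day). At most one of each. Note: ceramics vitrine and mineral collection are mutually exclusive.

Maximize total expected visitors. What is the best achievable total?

593

By expected visitors per m²: print gallery 21.00, manuscript case 16.10, ceramics vitrine 13.71, mineral collection 9.75 lead.
Print gallery + ceramics vitrine + manuscript case uses 33 of the 37 m² and totals 593.
Runner-up print gallery + manuscript case + mineral collection tops out at 536.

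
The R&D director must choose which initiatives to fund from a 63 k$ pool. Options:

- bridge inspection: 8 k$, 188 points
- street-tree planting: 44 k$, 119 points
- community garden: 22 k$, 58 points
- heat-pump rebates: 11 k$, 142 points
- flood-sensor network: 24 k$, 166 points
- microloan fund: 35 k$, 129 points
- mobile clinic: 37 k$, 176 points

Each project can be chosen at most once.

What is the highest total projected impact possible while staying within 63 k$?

Greedy by ratio would take bridge inspection + heat-pump rebates + flood-sensor network: 43 k$ used, total 496.
The 24 k$ tied up in flood-sensor network is better spent on mobile clinic — total rises to 506 (56 k$).
Nothing else within 63 k$ beats 506.

506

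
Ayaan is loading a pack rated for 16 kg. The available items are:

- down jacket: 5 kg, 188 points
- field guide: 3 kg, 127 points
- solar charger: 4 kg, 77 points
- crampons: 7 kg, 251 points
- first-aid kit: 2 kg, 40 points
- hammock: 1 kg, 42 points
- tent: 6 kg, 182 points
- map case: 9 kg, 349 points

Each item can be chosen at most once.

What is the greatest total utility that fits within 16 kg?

608

By utility per kg: field guide 42.33, hammock 42.00, map case 38.78 lead.
Taking the top-ratio items first gives field guide + first-aid kit + hammock + map case for 558 (15 kg).
The 11 kg tied up in first-aid kit and map case is better spent on down jacket + crampons — total rises to 608 (16 kg).
That's the maximum — no swap from here does better than 608.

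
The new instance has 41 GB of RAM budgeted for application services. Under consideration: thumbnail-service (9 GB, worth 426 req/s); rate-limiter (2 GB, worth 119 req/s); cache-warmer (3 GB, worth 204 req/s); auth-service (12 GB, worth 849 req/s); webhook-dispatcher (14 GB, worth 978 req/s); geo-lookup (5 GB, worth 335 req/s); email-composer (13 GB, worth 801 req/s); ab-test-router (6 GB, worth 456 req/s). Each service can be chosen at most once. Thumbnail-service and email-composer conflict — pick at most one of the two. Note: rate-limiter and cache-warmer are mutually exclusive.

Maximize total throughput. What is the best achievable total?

By throughput per GB: ab-test-router 76.00, auth-service 70.75, webhook-dispatcher 69.86, cache-warmer 68.00 lead.
Best packing: cache-warmer + auth-service + webhook-dispatcher + geo-lookup + ab-test-router — 40 GB, 2822 total.
Next best is cache-warmer + webhook-dispatcher + geo-lookup + email-composer + ab-test-router at 2774 (41 GB) — short by 48.

2822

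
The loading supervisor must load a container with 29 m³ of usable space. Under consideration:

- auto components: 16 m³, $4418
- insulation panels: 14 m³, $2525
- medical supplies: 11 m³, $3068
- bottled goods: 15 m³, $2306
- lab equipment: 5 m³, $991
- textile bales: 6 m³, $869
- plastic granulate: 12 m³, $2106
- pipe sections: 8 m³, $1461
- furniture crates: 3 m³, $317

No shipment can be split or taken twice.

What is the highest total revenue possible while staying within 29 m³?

Density check — medical supplies 278.91, auto components 276.12, lab equipment 198.20, pipe sections 182.62 are the best per m³.
Best packing: auto components + medical supplies — 27 m³, 7486 total.
That's the maximum — no swap from here does better than 7486.

7486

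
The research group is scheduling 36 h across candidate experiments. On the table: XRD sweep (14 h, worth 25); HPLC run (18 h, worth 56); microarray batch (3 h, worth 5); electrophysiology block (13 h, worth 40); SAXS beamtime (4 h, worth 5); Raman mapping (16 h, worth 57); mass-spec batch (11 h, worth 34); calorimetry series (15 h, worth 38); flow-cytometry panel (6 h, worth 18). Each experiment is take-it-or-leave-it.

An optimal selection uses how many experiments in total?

Optimal total is 115.
electrophysiology block + Raman mapping + flow-cytometry panel hits 115 at 35 h.
All optima have 3 experiments.

3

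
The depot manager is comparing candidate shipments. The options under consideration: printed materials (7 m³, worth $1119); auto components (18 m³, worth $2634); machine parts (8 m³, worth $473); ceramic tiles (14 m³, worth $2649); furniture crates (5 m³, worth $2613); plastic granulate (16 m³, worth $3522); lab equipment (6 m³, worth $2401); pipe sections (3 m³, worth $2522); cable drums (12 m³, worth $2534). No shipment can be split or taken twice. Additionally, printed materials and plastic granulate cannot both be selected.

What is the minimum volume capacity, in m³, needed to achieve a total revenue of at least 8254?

21

Need the lightest bundle worth ≥ 8254.
printed materials + furniture crates + lab equipment + pipe sections: 8655 revenue at 21 m³.
No combination under 21 m³ hits 8254.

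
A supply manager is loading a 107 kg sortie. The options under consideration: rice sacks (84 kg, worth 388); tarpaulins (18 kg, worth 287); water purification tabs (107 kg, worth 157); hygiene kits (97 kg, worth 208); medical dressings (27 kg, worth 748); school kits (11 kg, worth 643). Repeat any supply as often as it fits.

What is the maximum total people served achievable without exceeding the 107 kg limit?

Ranking by ratio (people served/kg): school kits 58.45, medical dressings 27.70, tarpaulins 15.94, rice sacks 4.62.
9×school kits uses 99 of the 107 kg and totals 5787.

5787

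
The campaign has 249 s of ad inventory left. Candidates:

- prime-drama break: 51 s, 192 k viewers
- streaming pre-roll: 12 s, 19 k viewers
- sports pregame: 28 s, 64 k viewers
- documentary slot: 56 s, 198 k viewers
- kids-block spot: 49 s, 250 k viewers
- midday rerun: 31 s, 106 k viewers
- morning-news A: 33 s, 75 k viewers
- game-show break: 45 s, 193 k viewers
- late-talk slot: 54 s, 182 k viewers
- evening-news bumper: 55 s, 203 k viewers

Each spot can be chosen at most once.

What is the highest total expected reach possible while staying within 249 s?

969

Filling by ratio: prime-drama break + streaming pre-roll + kids-block spot + midday rerun + game-show break + evening-news bumper for 963, with 6 s left unused.
Dropping prime-drama break frees 51 s; slotting in documentary slot (56 s) lifts the total to 969 at 248 s.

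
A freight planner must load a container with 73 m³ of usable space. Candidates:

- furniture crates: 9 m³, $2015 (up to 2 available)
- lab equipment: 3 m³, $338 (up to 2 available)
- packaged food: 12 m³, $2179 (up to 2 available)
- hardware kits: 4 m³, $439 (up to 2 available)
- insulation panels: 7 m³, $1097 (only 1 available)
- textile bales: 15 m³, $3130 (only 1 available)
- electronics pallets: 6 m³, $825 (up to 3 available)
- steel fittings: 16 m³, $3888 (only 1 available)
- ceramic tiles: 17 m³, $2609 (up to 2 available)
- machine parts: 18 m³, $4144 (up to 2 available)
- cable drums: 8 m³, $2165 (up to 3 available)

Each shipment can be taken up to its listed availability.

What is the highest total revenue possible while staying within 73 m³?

A density-first pass picks furniture crates + electronics pallets + steel fittings + machine parts + 3×cable drums — 17367 at 73 m³.
Dropping furniture crates and electronics pallets frees 15 m³; slotting in textile bales (15 m³) lifts the total to 17657 at 73 m³.
Every other selection either busts 73 m³ or exceeds an availability limit or fails to beat 17657.

17657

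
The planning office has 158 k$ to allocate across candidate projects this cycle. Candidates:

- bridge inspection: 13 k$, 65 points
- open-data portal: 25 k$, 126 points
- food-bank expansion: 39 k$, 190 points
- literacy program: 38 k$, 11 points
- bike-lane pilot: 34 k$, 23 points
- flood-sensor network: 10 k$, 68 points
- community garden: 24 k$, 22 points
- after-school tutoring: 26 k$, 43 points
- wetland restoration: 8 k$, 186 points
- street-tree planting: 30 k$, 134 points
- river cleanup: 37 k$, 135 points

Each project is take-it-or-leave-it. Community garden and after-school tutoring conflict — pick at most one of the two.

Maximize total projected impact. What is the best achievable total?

839

Ranking by ratio (projected impact/k$): wetland restoration 23.25, flood-sensor network 6.80, open-data portal 5.04, bridge inspection 5.00.
Greedy by ratio would take bridge inspection + open-data portal + food-bank expansion + flood-sensor network + after-school tutoring + wetland restoration + street-tree planting: 151 k$ used, total 812.
Dropping bridge inspection and after-school tutoring frees 39 k$; slotting in river cleanup (37 k$) lifts the total to 839 at 149 k$.
Next best is bridge inspection + open-data portal + food-bank expansion + wetland restoration + street-tree planting + river cleanup at 836 (152 k$) — short by 3.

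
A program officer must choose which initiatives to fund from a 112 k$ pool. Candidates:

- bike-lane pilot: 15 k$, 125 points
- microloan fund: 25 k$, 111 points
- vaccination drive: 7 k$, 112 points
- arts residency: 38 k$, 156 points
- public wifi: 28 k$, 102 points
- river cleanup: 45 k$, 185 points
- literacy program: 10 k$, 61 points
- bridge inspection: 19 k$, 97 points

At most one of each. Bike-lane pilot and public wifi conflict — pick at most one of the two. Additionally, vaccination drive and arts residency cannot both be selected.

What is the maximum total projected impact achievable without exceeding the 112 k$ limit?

Bike-lane pilot + microloan fund + vaccination drive + river cleanup + bridge inspection uses 111 of the 112 k$ and totals 630.
Runner-up bike-lane pilot + microloan fund + vaccination drive + river cleanup + literacy program tops out at 594.

630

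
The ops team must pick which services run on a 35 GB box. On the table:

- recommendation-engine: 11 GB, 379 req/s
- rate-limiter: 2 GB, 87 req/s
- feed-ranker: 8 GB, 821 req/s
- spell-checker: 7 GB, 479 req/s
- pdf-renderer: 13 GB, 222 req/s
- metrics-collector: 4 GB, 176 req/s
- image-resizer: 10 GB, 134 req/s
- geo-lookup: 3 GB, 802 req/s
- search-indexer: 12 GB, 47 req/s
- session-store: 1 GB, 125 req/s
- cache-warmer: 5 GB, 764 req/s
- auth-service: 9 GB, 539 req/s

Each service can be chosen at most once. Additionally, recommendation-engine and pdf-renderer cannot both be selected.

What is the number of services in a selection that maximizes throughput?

Best achievable throughput is 3617.
rate-limiter + feed-ranker + spell-checker + geo-lookup + session-store + cache-warmer + auth-service hits 3617 at 35 GB.
All optima have 7 services.

7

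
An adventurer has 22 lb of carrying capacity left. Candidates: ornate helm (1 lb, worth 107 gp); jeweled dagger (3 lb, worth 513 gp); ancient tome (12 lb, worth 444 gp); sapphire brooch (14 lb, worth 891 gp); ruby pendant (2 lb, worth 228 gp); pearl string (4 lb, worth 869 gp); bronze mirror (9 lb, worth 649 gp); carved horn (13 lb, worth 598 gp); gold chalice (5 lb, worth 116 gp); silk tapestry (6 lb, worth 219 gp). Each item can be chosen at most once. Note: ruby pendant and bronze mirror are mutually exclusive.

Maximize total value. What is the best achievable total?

Ranking by ratio (value/lb): pearl string 217.25, jeweled dagger 171.00, ruby pendant 114.00.
Ornate helm + jeweled dagger + sapphire brooch + pearl string uses 22 of the 22 lb and totals 2380.

2380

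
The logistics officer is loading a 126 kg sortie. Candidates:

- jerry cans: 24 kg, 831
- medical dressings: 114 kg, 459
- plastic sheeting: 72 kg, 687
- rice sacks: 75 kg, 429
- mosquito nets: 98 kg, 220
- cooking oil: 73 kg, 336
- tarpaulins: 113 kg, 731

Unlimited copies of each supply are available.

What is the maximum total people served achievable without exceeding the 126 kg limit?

4155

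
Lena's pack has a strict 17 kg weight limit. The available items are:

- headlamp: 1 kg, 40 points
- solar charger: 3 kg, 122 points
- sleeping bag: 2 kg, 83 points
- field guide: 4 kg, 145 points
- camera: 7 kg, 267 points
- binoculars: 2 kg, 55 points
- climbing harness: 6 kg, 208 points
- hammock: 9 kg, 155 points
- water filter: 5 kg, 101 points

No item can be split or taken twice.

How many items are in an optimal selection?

Optimal total is 657.
One optimal bundle: headlamp + solar charger + sleeping bag + field guide + camera (17 kg).
All optima have 5 items.

5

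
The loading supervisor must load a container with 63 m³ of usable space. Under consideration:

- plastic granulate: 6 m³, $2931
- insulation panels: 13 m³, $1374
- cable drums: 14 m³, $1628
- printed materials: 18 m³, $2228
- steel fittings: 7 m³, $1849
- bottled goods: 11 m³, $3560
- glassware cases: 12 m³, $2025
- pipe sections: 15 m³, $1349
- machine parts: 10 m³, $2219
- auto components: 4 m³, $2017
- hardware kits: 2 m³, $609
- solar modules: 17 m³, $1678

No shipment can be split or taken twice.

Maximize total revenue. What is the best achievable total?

15975

A density-first pass picks plastic granulate + steel fittings + bottled goods + glassware cases + machine parts + auto components + hardware kits — 15210 at 52 m³.
Replace hardware kits with insulation panels: the trade gains 765 net, giving 15975 at 63 m³.
That's the maximum — no swap from here does better than 15975.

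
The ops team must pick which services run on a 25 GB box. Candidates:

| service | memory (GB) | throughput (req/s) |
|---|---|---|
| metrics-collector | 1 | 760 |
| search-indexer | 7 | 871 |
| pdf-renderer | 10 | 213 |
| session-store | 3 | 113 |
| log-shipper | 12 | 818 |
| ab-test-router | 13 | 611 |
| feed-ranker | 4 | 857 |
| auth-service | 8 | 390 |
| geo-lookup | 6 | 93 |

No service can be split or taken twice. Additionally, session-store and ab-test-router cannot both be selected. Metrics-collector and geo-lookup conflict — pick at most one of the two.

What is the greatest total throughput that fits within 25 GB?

3306

Ranking by ratio (throughput/GB): metrics-collector 760.00, feed-ranker 214.25, search-indexer 124.43.
The ratio ordering already packs tightly: metrics-collector + search-indexer + log-shipper + feed-ranker, 24 GB, 3306.
No other feasible combination exceeds 3306.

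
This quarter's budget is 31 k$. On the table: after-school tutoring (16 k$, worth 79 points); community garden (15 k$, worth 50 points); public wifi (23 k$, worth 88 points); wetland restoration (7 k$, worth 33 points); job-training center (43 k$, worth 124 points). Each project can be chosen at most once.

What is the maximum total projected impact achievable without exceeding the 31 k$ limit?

129

The ratio heuristic lands on after-school tutoring + wetland restoration (112) but leaves 8 k$ idle.
Replace wetland restoration with community garden: the trade gains 17 net, giving 129 at 31 k$.
The closest alternative, public wifi + wetland restoration, reaches only 121.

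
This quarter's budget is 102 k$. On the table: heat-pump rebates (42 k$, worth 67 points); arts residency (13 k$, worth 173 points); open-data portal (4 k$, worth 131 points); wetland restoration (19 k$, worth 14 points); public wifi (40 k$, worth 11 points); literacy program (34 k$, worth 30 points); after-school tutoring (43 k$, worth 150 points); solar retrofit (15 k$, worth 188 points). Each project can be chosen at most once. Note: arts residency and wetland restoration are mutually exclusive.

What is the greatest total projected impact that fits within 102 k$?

642

Best packing: arts residency + open-data portal + after-school tutoring + solar retrofit — 75 k$, 642 total.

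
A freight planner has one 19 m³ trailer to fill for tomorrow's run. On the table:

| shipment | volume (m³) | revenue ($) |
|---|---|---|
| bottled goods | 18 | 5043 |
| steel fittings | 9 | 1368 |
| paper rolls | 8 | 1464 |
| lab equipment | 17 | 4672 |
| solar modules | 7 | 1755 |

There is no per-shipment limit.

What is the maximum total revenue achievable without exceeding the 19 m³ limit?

Best packing: bottled goods — 18 m³, 5043 total.
No other feasible combination exceeds 5043.

5043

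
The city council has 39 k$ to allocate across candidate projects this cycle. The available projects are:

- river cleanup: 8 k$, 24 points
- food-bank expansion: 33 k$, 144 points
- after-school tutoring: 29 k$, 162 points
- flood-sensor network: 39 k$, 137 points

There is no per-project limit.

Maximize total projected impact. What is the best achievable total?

Taking river cleanup + after-school tutoring: 37 k$ used, 186 in projected impact.
No other feasible combination exceeds 186.

186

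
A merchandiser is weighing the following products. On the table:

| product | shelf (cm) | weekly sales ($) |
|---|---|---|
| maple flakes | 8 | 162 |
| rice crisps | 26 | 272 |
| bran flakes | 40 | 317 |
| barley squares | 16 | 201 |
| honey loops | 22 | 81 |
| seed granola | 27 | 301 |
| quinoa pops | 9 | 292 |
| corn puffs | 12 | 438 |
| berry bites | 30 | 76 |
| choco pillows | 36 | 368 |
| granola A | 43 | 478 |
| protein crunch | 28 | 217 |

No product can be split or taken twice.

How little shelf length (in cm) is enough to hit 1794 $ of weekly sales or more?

Look for the lowest-shelf combination reaching 1794.
maple flakes + rice crisps + barley squares + quinoa pops + corn puffs + granola A reaches 1843 using 114 cm.
No combination under 114 cm hits 1794.

114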